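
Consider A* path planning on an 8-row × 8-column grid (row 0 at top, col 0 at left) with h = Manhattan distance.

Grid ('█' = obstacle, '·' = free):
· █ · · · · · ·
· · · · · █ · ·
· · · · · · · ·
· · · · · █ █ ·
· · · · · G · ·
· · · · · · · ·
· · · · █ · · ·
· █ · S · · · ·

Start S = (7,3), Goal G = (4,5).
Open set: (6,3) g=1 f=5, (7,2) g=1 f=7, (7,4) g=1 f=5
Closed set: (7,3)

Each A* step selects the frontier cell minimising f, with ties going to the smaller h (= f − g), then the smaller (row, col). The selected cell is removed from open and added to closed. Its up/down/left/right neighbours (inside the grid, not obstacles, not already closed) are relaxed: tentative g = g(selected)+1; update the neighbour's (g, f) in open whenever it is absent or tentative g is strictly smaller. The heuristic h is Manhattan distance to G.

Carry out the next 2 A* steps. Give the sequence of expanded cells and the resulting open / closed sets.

order=[(6,3) → (5,3)]; open=[(4,3) g=3 f=5, (5,2) g=3 f=7, (5,4) g=3 f=5, (6,2) g=2 f=7, (7,2) g=1 f=7, (7,4) g=1 f=5]; closed=[(5,3), (6,3), (7,3)]

step 1: expand (6,3) (f=5, h=4) → closed; open now [(5,3) g=2 f=5, (6,2) g=2 f=7, (7,2) g=1 f=7, (7,4) g=1 f=5]
step 2: expand (5,3) (f=5, h=3) → closed; open now [(4,3) g=3 f=5, (5,2) g=3 f=7, (5,4) g=3 f=5, (6,2) g=2 f=7, (7,2) g=1 f=7, (7,4) g=1 f=5]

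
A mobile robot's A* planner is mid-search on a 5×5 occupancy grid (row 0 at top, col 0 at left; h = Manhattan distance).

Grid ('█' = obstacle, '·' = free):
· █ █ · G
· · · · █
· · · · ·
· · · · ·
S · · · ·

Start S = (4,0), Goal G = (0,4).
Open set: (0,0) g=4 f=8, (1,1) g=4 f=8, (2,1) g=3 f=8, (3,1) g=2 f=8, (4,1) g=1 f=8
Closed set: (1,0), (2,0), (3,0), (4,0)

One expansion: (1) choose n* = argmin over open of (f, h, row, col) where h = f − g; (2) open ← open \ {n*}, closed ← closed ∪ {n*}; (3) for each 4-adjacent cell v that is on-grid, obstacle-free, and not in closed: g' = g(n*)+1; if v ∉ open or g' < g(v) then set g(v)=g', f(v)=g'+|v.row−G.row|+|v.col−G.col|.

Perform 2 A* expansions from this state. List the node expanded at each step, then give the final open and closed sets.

step 1: expand (0,0) (f=8, h=4) → closed; open now [(1,1) g=4 f=8, (2,1) g=3 f=8, (3,1) g=2 f=8, (4,1) g=1 f=8]
step 2: expand (1,1) (f=8, h=4) → closed; open now [(1,2) g=5 f=8, (2,1) g=3 f=8, (3,1) g=2 f=8, (4,1) g=1 f=8]

order=[(0,0) → (1,1)]; open=[(1,2) g=5 f=8, (2,1) g=3 f=8, (3,1) g=2 f=8, (4,1) g=1 f=8]; closed=[(0,0), (1,0), (1,1), (2,0), (3,0), (4,0)]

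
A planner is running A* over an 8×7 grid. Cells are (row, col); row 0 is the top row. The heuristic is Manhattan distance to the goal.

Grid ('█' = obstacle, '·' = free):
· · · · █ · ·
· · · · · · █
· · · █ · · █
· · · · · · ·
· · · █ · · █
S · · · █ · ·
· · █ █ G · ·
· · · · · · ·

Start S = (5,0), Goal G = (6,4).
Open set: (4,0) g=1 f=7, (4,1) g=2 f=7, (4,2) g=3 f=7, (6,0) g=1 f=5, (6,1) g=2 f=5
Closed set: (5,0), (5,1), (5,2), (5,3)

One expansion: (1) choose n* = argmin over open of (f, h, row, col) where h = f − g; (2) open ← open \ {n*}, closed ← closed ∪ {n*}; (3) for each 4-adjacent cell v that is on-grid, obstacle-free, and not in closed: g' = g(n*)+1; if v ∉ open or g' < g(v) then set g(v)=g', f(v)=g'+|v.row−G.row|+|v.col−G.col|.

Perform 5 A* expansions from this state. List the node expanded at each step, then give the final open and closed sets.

order=[(6,1) → (6,0) → (4,2) → (7,1) → (7,2)]; open=[(3,2) g=4 f=9, (4,0) g=1 f=7, (4,1) g=2 f=7, (7,0) g=2 f=7, (7,3) g=5 f=7]; closed=[(4,2), (5,0), (5,1), (5,2), (5,3), (6,0), (6,1), (7,1), (7,2)]

step 1: expand (6,1) (f=5, h=3) → closed; open now [(4,0) g=1 f=7, (4,1) g=2 f=7, (4,2) g=3 f=7, (6,0) g=1 f=5, (7,1) g=3 f=7]
step 2: expand (6,0) (f=5, h=4) → closed; open now [(4,0) g=1 f=7, (4,1) g=2 f=7, (4,2) g=3 f=7, (7,0) g=2 f=7, (7,1) g=3 f=7]
step 3: expand (4,2) (f=7, h=4) → closed; open now [(3,2) g=4 f=9, (4,0) g=1 f=7, (4,1) g=2 f=7, (7,0) g=2 f=7, (7,1) g=3 f=7]
step 4: expand (7,1) (f=7, h=4) → closed; open now [(3,2) g=4 f=9, (4,0) g=1 f=7, (4,1) g=2 f=7, (7,0) g=2 f=7, (7,2) g=4 f=7]
step 5: expand (7,2) (f=7, h=3) → closed; open now [(3,2) g=4 f=9, (4,0) g=1 f=7, (4,1) g=2 f=7, (7,0) g=2 f=7, (7,3) g=5 f=7]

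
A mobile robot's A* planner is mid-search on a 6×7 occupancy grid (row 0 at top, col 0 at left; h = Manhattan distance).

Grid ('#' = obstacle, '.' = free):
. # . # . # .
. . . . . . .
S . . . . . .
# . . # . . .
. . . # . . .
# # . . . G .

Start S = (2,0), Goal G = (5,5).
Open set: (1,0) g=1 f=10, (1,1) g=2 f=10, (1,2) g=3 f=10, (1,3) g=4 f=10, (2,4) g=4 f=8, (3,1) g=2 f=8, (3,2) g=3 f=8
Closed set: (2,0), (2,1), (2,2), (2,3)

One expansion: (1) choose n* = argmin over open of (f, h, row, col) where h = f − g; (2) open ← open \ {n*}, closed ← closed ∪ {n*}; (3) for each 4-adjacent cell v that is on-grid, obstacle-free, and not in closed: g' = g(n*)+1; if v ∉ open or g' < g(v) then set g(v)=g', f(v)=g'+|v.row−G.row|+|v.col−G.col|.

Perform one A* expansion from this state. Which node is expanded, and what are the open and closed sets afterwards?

expanded=(2,4); open=[(1,0) g=1 f=10, (1,1) g=2 f=10, (1,2) g=3 f=10, (1,3) g=4 f=10, (1,4) g=5 f=10, (2,5) g=5 f=8, (3,1) g=2 f=8, (3,2) g=3 f=8, (3,4) g=5 f=8]; closed=[(2,0), (2,1), (2,2), (2,3), (2,4)]

step 1: expand (2,4) (f=8, h=4) → closed; open now [(1,0) g=1 f=10, (1,1) g=2 f=10, (1,2) g=3 f=10, (1,3) g=4 f=10, (1,4) g=5 f=10, (2,5) g=5 f=8, (3,1) g=2 f=8, (3,2) g=3 f=8, (3,4) g=5 f=8]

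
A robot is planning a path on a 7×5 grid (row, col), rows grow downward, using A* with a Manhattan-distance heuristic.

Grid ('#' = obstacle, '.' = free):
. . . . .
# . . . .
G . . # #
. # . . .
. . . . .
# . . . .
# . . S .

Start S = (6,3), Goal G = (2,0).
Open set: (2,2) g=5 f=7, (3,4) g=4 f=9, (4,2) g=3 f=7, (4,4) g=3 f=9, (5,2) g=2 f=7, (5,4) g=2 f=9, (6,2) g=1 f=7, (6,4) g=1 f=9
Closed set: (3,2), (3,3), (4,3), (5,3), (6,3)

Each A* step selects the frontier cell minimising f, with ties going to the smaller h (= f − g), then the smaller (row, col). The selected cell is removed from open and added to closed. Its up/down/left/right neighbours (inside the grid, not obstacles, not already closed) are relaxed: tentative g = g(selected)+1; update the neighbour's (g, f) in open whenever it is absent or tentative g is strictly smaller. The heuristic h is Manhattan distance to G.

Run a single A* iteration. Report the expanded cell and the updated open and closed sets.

expanded=(2,2); open=[(1,2) g=6 f=9, (2,1) g=6 f=7, (3,4) g=4 f=9, (4,2) g=3 f=7, (4,4) g=3 f=9, (5,2) g=2 f=7, (5,4) g=2 f=9, (6,2) g=1 f=7, (6,4) g=1 f=9]; closed=[(2,2), (3,2), (3,3), (4,3), (5,3), (6,3)]

step 1: expand (2,2) (f=7, h=2) → closed; open now [(1,2) g=6 f=9, (2,1) g=6 f=7, (3,4) g=4 f=9, (4,2) g=3 f=7, (4,4) g=3 f=9, (5,2) g=2 f=7, (5,4) g=2 f=9, (6,2) g=1 f=7, (6,4) g=1 f=9]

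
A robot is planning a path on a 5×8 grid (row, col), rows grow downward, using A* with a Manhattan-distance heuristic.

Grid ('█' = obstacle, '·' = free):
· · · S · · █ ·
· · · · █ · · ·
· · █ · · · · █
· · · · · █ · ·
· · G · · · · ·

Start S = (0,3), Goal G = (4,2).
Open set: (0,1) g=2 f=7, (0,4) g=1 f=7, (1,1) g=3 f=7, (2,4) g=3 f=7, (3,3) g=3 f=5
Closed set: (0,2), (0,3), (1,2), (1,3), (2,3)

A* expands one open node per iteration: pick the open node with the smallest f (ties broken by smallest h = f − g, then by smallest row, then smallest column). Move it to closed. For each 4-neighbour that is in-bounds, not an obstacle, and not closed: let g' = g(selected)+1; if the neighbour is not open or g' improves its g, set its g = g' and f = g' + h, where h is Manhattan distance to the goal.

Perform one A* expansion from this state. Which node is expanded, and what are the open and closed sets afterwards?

step 1: expand (3,3) (f=5, h=2) → closed; open now [(0,1) g=2 f=7, (0,4) g=1 f=7, (1,1) g=3 f=7, (2,4) g=3 f=7, (3,2) g=4 f=5, (3,4) g=4 f=7, (4,3) g=4 f=5]

expanded=(3,3); open=[(0,1) g=2 f=7, (0,4) g=1 f=7, (1,1) g=3 f=7, (2,4) g=3 f=7, (3,2) g=4 f=5, (3,4) g=4 f=7, (4,3) g=4 f=5]; closed=[(0,2), (0,3), (1,2), (1,3), (2,3), (3,3)]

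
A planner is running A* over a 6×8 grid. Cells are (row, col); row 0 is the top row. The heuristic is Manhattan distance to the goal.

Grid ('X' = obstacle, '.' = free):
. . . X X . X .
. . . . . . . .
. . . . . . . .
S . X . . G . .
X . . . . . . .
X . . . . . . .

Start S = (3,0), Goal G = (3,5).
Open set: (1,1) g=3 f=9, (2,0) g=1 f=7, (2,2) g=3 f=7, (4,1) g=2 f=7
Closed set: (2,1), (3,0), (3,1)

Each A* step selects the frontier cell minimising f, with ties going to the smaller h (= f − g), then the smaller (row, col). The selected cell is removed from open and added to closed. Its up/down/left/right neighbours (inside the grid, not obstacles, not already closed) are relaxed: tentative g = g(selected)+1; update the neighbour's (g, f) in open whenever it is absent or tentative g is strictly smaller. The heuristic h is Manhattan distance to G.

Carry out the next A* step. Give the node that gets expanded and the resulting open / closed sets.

expanded=(2,2); open=[(1,1) g=3 f=9, (1,2) g=4 f=9, (2,0) g=1 f=7, (2,3) g=4 f=7, (4,1) g=2 f=7]; closed=[(2,1), (2,2), (3,0), (3,1)]

step 1: expand (2,2) (f=7, h=4) → closed; open now [(1,1) g=3 f=9, (1,2) g=4 f=9, (2,0) g=1 f=7, (2,3) g=4 f=7, (4,1) g=2 f=7]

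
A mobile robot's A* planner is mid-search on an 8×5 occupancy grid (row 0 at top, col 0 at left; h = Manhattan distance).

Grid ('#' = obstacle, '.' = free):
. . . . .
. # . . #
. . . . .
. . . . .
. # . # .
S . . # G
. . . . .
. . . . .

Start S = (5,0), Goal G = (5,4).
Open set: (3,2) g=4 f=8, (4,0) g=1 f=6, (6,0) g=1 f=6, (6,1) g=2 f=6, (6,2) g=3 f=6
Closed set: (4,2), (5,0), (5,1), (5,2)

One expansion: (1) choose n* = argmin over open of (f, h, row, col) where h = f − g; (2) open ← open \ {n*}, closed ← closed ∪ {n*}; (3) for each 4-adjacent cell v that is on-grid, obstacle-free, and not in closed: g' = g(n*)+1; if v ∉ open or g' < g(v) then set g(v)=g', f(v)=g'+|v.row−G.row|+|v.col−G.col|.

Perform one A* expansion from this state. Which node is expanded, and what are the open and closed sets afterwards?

expanded=(6,2); open=[(3,2) g=4 f=8, (4,0) g=1 f=6, (6,0) g=1 f=6, (6,1) g=2 f=6, (6,3) g=4 f=6, (7,2) g=4 f=8]; closed=[(4,2), (5,0), (5,1), (5,2), (6,2)]

step 1: expand (6,2) (f=6, h=3) → closed; open now [(3,2) g=4 f=8, (4,0) g=1 f=6, (6,0) g=1 f=6, (6,1) g=2 f=6, (6,3) g=4 f=6, (7,2) g=4 f=8]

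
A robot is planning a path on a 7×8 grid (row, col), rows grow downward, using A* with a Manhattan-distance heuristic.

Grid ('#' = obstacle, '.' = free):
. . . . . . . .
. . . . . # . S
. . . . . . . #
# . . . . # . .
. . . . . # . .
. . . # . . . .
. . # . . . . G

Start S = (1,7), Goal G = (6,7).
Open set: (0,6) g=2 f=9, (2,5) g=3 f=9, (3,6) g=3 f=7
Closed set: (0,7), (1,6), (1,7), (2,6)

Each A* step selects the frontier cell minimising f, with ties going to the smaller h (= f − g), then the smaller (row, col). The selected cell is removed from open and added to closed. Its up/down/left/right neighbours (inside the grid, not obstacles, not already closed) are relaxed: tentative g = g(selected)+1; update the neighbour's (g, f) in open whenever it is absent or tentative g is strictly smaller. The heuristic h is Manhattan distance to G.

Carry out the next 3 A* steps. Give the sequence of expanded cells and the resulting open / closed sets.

order=[(3,6) → (3,7) → (4,7)]; open=[(0,6) g=2 f=9, (2,5) g=3 f=9, (4,6) g=4 f=7, (5,7) g=6 f=7]; closed=[(0,7), (1,6), (1,7), (2,6), (3,6), (3,7), (4,7)]

step 1: expand (3,6) (f=7, h=4) → closed; open now [(0,6) g=2 f=9, (2,5) g=3 f=9, (3,7) g=4 f=7, (4,6) g=4 f=7]
step 2: expand (3,7) (f=7, h=3) → closed; open now [(0,6) g=2 f=9, (2,5) g=3 f=9, (4,6) g=4 f=7, (4,7) g=5 f=7]
step 3: expand (4,7) (f=7, h=2) → closed; open now [(0,6) g=2 f=9, (2,5) g=3 f=9, (4,6) g=4 f=7, (5,7) g=6 f=7]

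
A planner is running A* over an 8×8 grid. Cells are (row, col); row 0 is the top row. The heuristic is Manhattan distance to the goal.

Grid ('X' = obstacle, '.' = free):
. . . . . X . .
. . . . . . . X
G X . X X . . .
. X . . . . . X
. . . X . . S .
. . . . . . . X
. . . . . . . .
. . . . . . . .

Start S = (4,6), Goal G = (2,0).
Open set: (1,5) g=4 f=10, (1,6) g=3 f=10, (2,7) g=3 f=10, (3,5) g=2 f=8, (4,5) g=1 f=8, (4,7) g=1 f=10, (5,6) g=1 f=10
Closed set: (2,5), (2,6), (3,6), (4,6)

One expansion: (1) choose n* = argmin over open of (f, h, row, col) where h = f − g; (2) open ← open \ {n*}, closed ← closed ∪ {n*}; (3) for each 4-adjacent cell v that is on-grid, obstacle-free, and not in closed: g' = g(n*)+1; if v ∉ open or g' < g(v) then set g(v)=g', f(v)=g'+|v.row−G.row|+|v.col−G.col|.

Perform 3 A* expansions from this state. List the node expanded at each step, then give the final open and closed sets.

order=[(3,5) → (3,4) → (3,3)]; open=[(1,5) g=4 f=10, (1,6) g=3 f=10, (2,7) g=3 f=10, (3,2) g=5 f=8, (4,4) g=4 f=10, (4,5) g=1 f=8, (4,7) g=1 f=10, (5,6) g=1 f=10]; closed=[(2,5), (2,6), (3,3), (3,4), (3,5), (3,6), (4,6)]

step 1: expand (3,5) (f=8, h=6) → closed; open now [(1,5) g=4 f=10, (1,6) g=3 f=10, (2,7) g=3 f=10, (3,4) g=3 f=8, (4,5) g=1 f=8, (4,7) g=1 f=10, (5,6) g=1 f=10]
step 2: expand (3,4) (f=8, h=5) → closed; open now [(1,5) g=4 f=10, (1,6) g=3 f=10, (2,7) g=3 f=10, (3,3) g=4 f=8, (4,4) g=4 f=10, (4,5) g=1 f=8, (4,7) g=1 f=10, (5,6) g=1 f=10]
step 3: expand (3,3) (f=8, h=4) → closed; open now [(1,5) g=4 f=10, (1,6) g=3 f=10, (2,7) g=3 f=10, (3,2) g=5 f=8, (4,4) g=4 f=10, (4,5) g=1 f=8, (4,7) g=1 f=10, (5,6) g=1 f=10]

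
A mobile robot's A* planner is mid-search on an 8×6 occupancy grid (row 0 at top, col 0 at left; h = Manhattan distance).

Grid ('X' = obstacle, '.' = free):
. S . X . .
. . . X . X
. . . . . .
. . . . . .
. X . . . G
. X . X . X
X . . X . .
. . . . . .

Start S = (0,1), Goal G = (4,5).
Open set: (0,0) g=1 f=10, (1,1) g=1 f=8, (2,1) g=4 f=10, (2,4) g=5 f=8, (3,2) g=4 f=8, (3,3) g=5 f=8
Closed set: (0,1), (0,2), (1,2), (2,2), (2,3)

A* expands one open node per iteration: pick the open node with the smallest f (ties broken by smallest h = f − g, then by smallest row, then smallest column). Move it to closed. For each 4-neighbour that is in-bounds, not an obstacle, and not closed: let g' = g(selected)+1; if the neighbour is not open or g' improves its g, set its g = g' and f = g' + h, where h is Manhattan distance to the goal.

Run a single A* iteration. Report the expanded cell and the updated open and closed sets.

step 1: expand (2,4) (f=8, h=3) → closed; open now [(0,0) g=1 f=10, (1,1) g=1 f=8, (1,4) g=6 f=10, (2,1) g=4 f=10, (2,5) g=6 f=8, (3,2) g=4 f=8, (3,3) g=5 f=8, (3,4) g=6 f=8]

expanded=(2,4); open=[(0,0) g=1 f=10, (1,1) g=1 f=8, (1,4) g=6 f=10, (2,1) g=4 f=10, (2,5) g=6 f=8, (3,2) g=4 f=8, (3,3) g=5 f=8, (3,4) g=6 f=8]; closed=[(0,1), (0,2), (1,2), (2,2), (2,3), (2,4)]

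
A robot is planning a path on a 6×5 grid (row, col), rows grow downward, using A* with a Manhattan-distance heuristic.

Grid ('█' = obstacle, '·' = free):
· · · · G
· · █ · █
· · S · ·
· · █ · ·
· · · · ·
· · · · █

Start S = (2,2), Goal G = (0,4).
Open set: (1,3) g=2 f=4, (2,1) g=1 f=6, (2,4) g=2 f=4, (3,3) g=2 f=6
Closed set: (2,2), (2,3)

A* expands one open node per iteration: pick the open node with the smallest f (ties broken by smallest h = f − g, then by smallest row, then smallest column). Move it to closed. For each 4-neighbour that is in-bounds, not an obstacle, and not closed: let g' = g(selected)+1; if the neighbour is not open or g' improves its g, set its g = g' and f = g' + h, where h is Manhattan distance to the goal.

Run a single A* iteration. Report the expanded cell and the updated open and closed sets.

step 1: expand (1,3) (f=4, h=2) → closed; open now [(0,3) g=3 f=4, (2,1) g=1 f=6, (2,4) g=2 f=4, (3,3) g=2 f=6]

expanded=(1,3); open=[(0,3) g=3 f=4, (2,1) g=1 f=6, (2,4) g=2 f=4, (3,3) g=2 f=6]; closed=[(1,3), (2,2), (2,3)]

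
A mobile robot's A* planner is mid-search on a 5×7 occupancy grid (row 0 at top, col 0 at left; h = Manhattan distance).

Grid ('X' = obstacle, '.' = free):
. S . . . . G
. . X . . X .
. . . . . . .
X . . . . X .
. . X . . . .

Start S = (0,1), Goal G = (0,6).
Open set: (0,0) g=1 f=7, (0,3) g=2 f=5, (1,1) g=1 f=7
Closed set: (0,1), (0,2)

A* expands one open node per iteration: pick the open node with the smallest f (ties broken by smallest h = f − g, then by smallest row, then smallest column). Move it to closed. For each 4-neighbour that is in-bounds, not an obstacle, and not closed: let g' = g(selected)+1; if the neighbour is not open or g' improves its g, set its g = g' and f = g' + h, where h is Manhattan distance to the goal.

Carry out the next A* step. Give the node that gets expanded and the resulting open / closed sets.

expanded=(0,3); open=[(0,0) g=1 f=7, (0,4) g=3 f=5, (1,1) g=1 f=7, (1,3) g=3 f=7]; closed=[(0,1), (0,2), (0,3)]

step 1: expand (0,3) (f=5, h=3) → closed; open now [(0,0) g=1 f=7, (0,4) g=3 f=5, (1,1) g=1 f=7, (1,3) g=3 f=7]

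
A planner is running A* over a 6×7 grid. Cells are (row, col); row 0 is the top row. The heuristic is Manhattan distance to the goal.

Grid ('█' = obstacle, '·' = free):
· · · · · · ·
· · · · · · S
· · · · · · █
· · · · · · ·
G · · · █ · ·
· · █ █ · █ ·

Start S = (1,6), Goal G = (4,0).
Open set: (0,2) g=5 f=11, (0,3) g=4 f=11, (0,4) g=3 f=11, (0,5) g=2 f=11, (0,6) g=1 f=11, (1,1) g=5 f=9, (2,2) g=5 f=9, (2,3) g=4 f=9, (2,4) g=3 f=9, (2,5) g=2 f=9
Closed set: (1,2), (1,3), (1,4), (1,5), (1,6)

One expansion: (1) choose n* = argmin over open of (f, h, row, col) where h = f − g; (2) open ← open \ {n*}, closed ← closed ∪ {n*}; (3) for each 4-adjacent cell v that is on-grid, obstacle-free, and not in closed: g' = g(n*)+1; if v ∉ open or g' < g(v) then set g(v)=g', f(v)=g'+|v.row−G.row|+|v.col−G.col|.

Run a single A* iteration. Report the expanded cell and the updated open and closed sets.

expanded=(1,1); open=[(0,1) g=6 f=11, (0,2) g=5 f=11, (0,3) g=4 f=11, (0,4) g=3 f=11, (0,5) g=2 f=11, (0,6) g=1 f=11, (1,0) g=6 f=9, (2,1) g=6 f=9, (2,2) g=5 f=9, (2,3) g=4 f=9, (2,4) g=3 f=9, (2,5) g=2 f=9]; closed=[(1,1), (1,2), (1,3), (1,4), (1,5), (1,6)]

step 1: expand (1,1) (f=9, h=4) → closed; open now [(0,1) g=6 f=11, (0,2) g=5 f=11, (0,3) g=4 f=11, (0,4) g=3 f=11, (0,5) g=2 f=11, (0,6) g=1 f=11, (1,0) g=6 f=9, (2,1) g=6 f=9, (2,2) g=5 f=9, (2,3) g=4 f=9, (2,4) g=3 f=9, (2,5) g=2 f=9]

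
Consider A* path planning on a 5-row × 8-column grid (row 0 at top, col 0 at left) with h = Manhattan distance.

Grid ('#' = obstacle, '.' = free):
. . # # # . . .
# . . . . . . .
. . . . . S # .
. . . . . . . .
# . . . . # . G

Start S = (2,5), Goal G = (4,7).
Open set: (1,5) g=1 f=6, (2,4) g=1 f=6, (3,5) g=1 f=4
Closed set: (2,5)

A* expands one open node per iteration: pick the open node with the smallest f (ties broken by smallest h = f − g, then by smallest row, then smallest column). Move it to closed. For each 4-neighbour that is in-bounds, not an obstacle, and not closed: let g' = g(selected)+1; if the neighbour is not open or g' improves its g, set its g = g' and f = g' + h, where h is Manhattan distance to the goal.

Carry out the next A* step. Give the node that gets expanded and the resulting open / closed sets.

expanded=(3,5); open=[(1,5) g=1 f=6, (2,4) g=1 f=6, (3,4) g=2 f=6, (3,6) g=2 f=4]; closed=[(2,5), (3,5)]

step 1: expand (3,5) (f=4, h=3) → closed; open now [(1,5) g=1 f=6, (2,4) g=1 f=6, (3,4) g=2 f=6, (3,6) g=2 f=4]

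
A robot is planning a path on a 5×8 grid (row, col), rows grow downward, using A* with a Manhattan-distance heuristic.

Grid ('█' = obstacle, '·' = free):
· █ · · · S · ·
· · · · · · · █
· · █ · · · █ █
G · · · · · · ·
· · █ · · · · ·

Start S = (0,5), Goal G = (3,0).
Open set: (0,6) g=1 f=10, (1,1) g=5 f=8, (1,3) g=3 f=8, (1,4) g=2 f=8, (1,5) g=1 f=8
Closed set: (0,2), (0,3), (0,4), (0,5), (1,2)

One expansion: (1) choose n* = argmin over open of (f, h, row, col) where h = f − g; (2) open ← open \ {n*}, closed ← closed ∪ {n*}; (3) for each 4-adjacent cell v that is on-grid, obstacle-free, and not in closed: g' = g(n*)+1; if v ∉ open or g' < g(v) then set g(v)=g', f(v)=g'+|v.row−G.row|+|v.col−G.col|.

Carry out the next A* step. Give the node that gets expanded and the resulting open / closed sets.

step 1: expand (1,1) (f=8, h=3) → closed; open now [(0,6) g=1 f=10, (1,0) g=6 f=8, (1,3) g=3 f=8, (1,4) g=2 f=8, (1,5) g=1 f=8, (2,1) g=6 f=8]

expanded=(1,1); open=[(0,6) g=1 f=10, (1,0) g=6 f=8, (1,3) g=3 f=8, (1,4) g=2 f=8, (1,5) g=1 f=8, (2,1) g=6 f=8]; closed=[(0,2), (0,3), (0,4), (0,5), (1,1), (1,2)]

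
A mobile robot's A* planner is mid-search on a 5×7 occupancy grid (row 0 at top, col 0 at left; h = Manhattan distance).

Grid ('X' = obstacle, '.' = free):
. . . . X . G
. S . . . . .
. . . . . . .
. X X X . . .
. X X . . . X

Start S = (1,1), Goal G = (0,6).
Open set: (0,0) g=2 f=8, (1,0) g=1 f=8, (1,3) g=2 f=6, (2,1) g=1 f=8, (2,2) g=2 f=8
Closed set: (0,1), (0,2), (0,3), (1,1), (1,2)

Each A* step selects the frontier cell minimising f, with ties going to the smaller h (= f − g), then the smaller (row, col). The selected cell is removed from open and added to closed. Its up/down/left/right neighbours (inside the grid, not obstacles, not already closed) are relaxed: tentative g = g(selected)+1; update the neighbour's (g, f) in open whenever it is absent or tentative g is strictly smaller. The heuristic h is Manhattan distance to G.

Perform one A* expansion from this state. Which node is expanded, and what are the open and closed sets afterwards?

step 1: expand (1,3) (f=6, h=4) → closed; open now [(0,0) g=2 f=8, (1,0) g=1 f=8, (1,4) g=3 f=6, (2,1) g=1 f=8, (2,2) g=2 f=8, (2,3) g=3 f=8]

expanded=(1,3); open=[(0,0) g=2 f=8, (1,0) g=1 f=8, (1,4) g=3 f=6, (2,1) g=1 f=8, (2,2) g=2 f=8, (2,3) g=3 f=8]; closed=[(0,1), (0,2), (0,3), (1,1), (1,2), (1,3)]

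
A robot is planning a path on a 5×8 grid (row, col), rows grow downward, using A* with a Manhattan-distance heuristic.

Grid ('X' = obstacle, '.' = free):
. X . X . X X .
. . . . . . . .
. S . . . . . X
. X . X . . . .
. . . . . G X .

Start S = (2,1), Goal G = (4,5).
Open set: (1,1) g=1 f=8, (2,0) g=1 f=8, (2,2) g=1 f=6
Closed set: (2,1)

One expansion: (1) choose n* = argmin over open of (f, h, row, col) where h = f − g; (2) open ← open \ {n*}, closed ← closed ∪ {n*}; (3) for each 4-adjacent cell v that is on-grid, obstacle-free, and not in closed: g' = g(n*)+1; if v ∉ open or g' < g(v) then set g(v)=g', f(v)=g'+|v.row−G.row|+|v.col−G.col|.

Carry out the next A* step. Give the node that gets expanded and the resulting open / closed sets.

step 1: expand (2,2) (f=6, h=5) → closed; open now [(1,1) g=1 f=8, (1,2) g=2 f=8, (2,0) g=1 f=8, (2,3) g=2 f=6, (3,2) g=2 f=6]

expanded=(2,2); open=[(1,1) g=1 f=8, (1,2) g=2 f=8, (2,0) g=1 f=8, (2,3) g=2 f=6, (3,2) g=2 f=6]; closed=[(2,1), (2,2)]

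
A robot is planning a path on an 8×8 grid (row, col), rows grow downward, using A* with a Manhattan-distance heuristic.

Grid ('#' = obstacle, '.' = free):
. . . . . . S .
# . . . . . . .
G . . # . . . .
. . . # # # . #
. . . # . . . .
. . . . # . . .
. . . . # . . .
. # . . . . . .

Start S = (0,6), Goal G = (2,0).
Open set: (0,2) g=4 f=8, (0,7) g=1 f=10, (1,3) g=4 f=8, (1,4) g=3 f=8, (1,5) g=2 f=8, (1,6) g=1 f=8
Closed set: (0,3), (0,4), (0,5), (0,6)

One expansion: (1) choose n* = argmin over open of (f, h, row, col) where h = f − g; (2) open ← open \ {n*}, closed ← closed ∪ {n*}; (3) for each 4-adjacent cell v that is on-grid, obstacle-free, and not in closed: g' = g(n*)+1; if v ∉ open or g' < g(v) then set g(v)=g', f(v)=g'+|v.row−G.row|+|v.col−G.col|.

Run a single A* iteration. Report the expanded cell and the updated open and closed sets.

expanded=(0,2); open=[(0,1) g=5 f=8, (0,7) g=1 f=10, (1,2) g=5 f=8, (1,3) g=4 f=8, (1,4) g=3 f=8, (1,5) g=2 f=8, (1,6) g=1 f=8]; closed=[(0,2), (0,3), (0,4), (0,5), (0,6)]

step 1: expand (0,2) (f=8, h=4) → closed; open now [(0,1) g=5 f=8, (0,7) g=1 f=10, (1,2) g=5 f=8, (1,3) g=4 f=8, (1,4) g=3 f=8, (1,5) g=2 f=8, (1,6) g=1 f=8]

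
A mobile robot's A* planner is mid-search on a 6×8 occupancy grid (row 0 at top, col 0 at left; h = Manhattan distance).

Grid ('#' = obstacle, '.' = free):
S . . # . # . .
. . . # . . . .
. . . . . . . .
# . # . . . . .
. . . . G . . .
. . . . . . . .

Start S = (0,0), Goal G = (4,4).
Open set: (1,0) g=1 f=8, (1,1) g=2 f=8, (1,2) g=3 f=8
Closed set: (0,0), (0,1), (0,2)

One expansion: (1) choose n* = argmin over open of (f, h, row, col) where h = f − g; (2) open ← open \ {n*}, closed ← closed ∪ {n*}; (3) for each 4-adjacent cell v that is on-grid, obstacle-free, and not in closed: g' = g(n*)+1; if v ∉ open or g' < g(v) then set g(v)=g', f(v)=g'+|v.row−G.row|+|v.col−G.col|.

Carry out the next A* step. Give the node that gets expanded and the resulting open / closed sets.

step 1: expand (1,2) (f=8, h=5) → closed; open now [(1,0) g=1 f=8, (1,1) g=2 f=8, (2,2) g=4 f=8]

expanded=(1,2); open=[(1,0) g=1 f=8, (1,1) g=2 f=8, (2,2) g=4 f=8]; closed=[(0,0), (0,1), (0,2), (1,2)]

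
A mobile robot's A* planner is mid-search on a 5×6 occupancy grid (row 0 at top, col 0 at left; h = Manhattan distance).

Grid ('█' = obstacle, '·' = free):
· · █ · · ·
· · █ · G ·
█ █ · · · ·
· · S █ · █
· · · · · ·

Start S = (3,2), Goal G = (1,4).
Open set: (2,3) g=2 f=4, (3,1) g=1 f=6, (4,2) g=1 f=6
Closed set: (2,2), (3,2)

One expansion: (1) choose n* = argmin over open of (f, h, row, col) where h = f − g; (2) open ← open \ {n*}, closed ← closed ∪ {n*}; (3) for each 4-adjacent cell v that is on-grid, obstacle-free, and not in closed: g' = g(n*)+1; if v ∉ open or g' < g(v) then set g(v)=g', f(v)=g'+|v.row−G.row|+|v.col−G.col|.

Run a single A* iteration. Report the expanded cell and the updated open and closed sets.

expanded=(2,3); open=[(1,3) g=3 f=4, (2,4) g=3 f=4, (3,1) g=1 f=6, (4,2) g=1 f=6]; closed=[(2,2), (2,3), (3,2)]

step 1: expand (2,3) (f=4, h=2) → closed; open now [(1,3) g=3 f=4, (2,4) g=3 f=4, (3,1) g=1 f=6, (4,2) g=1 f=6]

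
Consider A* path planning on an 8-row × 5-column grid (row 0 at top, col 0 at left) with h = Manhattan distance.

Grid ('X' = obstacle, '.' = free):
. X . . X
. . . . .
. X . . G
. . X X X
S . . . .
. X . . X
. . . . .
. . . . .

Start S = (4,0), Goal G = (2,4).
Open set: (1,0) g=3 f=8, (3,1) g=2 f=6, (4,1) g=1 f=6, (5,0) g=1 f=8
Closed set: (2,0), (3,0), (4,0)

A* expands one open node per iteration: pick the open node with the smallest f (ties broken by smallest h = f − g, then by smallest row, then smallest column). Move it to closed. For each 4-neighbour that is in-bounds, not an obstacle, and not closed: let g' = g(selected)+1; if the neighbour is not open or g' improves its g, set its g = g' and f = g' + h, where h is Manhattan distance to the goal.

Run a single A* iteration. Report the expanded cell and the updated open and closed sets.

expanded=(3,1); open=[(1,0) g=3 f=8, (4,1) g=1 f=6, (5,0) g=1 f=8]; closed=[(2,0), (3,0), (3,1), (4,0)]

step 1: expand (3,1) (f=6, h=4) → closed; open now [(1,0) g=3 f=8, (4,1) g=1 f=6, (5,0) g=1 f=8]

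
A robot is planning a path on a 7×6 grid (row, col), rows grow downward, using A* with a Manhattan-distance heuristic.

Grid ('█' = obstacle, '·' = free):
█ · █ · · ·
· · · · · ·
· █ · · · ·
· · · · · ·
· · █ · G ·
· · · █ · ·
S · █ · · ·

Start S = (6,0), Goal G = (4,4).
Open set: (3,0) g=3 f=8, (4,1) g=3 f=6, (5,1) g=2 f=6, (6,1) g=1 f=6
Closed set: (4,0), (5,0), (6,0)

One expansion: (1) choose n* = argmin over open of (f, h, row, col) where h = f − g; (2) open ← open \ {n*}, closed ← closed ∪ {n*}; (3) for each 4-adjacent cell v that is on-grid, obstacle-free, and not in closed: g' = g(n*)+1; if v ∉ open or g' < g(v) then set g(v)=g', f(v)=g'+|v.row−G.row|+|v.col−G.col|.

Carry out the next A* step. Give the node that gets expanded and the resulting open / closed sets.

step 1: expand (4,1) (f=6, h=3) → closed; open now [(3,0) g=3 f=8, (3,1) g=4 f=8, (5,1) g=2 f=6, (6,1) g=1 f=6]

expanded=(4,1); open=[(3,0) g=3 f=8, (3,1) g=4 f=8, (5,1) g=2 f=6, (6,1) g=1 f=6]; closed=[(4,0), (4,1), (5,0), (6,0)]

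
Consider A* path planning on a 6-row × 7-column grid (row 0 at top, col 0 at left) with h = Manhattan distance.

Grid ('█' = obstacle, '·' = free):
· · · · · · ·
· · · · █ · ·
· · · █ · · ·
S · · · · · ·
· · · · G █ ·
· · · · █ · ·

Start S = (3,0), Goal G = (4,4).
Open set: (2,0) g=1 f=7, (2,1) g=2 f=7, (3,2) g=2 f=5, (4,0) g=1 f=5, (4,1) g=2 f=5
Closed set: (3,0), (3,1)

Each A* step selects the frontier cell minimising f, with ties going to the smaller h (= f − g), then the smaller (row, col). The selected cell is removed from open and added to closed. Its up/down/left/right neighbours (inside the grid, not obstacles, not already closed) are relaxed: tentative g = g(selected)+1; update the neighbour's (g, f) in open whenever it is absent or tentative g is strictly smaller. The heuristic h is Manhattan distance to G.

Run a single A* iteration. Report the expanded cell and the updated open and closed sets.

step 1: expand (3,2) (f=5, h=3) → closed; open now [(2,0) g=1 f=7, (2,1) g=2 f=7, (2,2) g=3 f=7, (3,3) g=3 f=5, (4,0) g=1 f=5, (4,1) g=2 f=5, (4,2) g=3 f=5]

expanded=(3,2); open=[(2,0) g=1 f=7, (2,1) g=2 f=7, (2,2) g=3 f=7, (3,3) g=3 f=5, (4,0) g=1 f=5, (4,1) g=2 f=5, (4,2) g=3 f=5]; closed=[(3,0), (3,1), (3,2)]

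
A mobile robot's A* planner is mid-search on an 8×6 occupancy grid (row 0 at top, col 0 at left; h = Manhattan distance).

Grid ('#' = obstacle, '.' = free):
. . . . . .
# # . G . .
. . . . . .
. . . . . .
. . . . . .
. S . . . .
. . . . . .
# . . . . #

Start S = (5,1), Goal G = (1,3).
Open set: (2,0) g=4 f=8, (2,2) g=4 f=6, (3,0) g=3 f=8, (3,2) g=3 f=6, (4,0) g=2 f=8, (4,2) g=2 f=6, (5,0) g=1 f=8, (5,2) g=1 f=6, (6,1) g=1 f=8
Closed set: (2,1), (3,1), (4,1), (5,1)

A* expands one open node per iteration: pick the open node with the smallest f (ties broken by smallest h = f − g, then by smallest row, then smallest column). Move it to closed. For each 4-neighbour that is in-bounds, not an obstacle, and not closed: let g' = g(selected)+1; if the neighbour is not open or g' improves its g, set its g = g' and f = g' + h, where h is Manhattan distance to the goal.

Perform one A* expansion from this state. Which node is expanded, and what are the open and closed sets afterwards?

expanded=(2,2); open=[(1,2) g=5 f=6, (2,0) g=4 f=8, (2,3) g=5 f=6, (3,0) g=3 f=8, (3,2) g=3 f=6, (4,0) g=2 f=8, (4,2) g=2 f=6, (5,0) g=1 f=8, (5,2) g=1 f=6, (6,1) g=1 f=8]; closed=[(2,1), (2,2), (3,1), (4,1), (5,1)]

step 1: expand (2,2) (f=6, h=2) → closed; open now [(1,2) g=5 f=6, (2,0) g=4 f=8, (2,3) g=5 f=6, (3,0) g=3 f=8, (3,2) g=3 f=6, (4,0) g=2 f=8, (4,2) g=2 f=6, (5,0) g=1 f=8, (5,2) g=1 f=6, (6,1) g=1 f=8]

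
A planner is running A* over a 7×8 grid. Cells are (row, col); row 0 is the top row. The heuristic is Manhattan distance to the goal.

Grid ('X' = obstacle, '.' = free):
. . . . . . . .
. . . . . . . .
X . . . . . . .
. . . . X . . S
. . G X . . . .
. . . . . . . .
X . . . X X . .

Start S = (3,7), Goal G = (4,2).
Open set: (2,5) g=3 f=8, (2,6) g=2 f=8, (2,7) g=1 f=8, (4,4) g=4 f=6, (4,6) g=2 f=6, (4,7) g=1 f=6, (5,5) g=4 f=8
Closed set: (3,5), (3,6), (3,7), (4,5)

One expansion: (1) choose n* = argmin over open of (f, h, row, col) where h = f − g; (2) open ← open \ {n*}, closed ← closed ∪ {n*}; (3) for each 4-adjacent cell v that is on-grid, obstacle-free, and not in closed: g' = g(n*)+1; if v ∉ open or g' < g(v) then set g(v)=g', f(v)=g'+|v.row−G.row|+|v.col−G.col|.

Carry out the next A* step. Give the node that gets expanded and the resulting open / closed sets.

step 1: expand (4,4) (f=6, h=2) → closed; open now [(2,5) g=3 f=8, (2,6) g=2 f=8, (2,7) g=1 f=8, (4,6) g=2 f=6, (4,7) g=1 f=6, (5,4) g=5 f=8, (5,5) g=4 f=8]

expanded=(4,4); open=[(2,5) g=3 f=8, (2,6) g=2 f=8, (2,7) g=1 f=8, (4,6) g=2 f=6, (4,7) g=1 f=6, (5,4) g=5 f=8, (5,5) g=4 f=8]; closed=[(3,5), (3,6), (3,7), (4,4), (4,5)]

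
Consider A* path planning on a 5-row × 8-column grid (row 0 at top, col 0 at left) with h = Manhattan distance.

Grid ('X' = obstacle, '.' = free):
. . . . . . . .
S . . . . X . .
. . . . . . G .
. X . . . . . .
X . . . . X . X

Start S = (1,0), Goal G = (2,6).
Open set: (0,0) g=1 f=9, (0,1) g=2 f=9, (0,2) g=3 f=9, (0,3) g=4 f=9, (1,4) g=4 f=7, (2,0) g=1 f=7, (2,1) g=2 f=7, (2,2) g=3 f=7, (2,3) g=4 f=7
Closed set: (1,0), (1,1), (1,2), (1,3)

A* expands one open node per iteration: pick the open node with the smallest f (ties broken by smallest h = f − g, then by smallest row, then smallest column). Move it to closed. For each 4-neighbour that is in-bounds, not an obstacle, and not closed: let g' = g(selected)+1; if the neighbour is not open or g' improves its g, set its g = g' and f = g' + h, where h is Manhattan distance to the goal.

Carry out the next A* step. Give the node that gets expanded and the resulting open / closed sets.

expanded=(1,4); open=[(0,0) g=1 f=9, (0,1) g=2 f=9, (0,2) g=3 f=9, (0,3) g=4 f=9, (0,4) g=5 f=9, (2,0) g=1 f=7, (2,1) g=2 f=7, (2,2) g=3 f=7, (2,3) g=4 f=7, (2,4) g=5 f=7]; closed=[(1,0), (1,1), (1,2), (1,3), (1,4)]

step 1: expand (1,4) (f=7, h=3) → closed; open now [(0,0) g=1 f=9, (0,1) g=2 f=9, (0,2) g=3 f=9, (0,3) g=4 f=9, (0,4) g=5 f=9, (2,0) g=1 f=7, (2,1) g=2 f=7, (2,2) g=3 f=7, (2,3) g=4 f=7, (2,4) g=5 f=7]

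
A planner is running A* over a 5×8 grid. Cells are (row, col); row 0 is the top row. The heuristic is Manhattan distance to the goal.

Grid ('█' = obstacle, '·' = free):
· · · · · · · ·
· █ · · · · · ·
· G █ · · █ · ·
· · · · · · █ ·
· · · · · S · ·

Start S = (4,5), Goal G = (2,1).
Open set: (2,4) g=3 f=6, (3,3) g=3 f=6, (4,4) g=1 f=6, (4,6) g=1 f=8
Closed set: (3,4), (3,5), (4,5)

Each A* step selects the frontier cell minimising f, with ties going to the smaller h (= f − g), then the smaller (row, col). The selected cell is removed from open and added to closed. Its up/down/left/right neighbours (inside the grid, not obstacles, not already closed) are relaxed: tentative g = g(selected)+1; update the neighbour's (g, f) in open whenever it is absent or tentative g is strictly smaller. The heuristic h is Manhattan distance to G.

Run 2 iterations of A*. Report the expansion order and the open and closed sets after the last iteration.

step 1: expand (2,4) (f=6, h=3) → closed; open now [(1,4) g=4 f=8, (2,3) g=4 f=6, (3,3) g=3 f=6, (4,4) g=1 f=6, (4,6) g=1 f=8]
step 2: expand (2,3) (f=6, h=2) → closed; open now [(1,3) g=5 f=8, (1,4) g=4 f=8, (3,3) g=3 f=6, (4,4) g=1 f=6, (4,6) g=1 f=8]

order=[(2,4) → (2,3)]; open=[(1,3) g=5 f=8, (1,4) g=4 f=8, (3,3) g=3 f=6, (4,4) g=1 f=6, (4,6) g=1 f=8]; closed=[(2,3), (2,4), (3,4), (3,5), (4,5)]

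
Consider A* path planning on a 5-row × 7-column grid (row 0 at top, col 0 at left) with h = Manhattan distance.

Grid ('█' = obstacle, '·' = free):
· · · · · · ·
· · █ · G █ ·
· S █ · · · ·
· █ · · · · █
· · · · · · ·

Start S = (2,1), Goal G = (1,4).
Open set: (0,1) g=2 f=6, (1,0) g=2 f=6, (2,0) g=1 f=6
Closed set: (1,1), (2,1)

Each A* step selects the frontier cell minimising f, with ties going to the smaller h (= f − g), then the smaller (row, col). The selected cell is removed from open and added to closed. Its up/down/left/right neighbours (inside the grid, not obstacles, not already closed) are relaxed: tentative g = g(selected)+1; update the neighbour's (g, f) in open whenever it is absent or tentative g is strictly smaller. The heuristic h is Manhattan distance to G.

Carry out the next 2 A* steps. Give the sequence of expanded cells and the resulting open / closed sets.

step 1: expand (0,1) (f=6, h=4) → closed; open now [(0,0) g=3 f=8, (0,2) g=3 f=6, (1,0) g=2 f=6, (2,0) g=1 f=6]
step 2: expand (0,2) (f=6, h=3) → closed; open now [(0,0) g=3 f=8, (0,3) g=4 f=6, (1,0) g=2 f=6, (2,0) g=1 f=6]

order=[(0,1) → (0,2)]; open=[(0,0) g=3 f=8, (0,3) g=4 f=6, (1,0) g=2 f=6, (2,0) g=1 f=6]; closed=[(0,1), (0,2), (1,1), (2,1)]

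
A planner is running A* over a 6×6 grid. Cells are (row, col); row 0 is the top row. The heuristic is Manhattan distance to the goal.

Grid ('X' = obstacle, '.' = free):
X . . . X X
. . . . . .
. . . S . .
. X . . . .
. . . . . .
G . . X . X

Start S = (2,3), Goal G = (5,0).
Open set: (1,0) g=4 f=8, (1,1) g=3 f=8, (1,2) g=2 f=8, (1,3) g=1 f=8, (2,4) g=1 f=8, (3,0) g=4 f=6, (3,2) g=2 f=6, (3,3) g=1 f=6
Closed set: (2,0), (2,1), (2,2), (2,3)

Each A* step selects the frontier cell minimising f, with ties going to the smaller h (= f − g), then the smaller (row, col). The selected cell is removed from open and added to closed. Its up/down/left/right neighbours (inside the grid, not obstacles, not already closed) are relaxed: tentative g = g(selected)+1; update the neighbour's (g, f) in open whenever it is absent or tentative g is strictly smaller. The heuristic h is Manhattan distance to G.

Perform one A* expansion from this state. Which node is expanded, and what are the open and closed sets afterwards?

step 1: expand (3,0) (f=6, h=2) → closed; open now [(1,0) g=4 f=8, (1,1) g=3 f=8, (1,2) g=2 f=8, (1,3) g=1 f=8, (2,4) g=1 f=8, (3,2) g=2 f=6, (3,3) g=1 f=6, (4,0) g=5 f=6]

expanded=(3,0); open=[(1,0) g=4 f=8, (1,1) g=3 f=8, (1,2) g=2 f=8, (1,3) g=1 f=8, (2,4) g=1 f=8, (3,2) g=2 f=6, (3,3) g=1 f=6, (4,0) g=5 f=6]; closed=[(2,0), (2,1), (2,2), (2,3), (3,0)]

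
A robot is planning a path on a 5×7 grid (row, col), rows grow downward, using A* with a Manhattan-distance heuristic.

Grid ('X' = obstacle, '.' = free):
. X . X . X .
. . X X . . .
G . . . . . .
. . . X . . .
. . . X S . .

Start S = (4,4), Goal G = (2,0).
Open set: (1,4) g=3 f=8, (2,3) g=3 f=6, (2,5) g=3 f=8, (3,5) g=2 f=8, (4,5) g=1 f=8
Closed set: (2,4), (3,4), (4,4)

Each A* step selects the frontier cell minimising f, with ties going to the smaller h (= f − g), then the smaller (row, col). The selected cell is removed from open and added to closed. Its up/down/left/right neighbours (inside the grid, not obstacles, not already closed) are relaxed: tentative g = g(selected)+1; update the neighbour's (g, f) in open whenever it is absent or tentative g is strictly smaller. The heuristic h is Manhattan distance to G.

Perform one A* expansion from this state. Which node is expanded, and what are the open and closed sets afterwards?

step 1: expand (2,3) (f=6, h=3) → closed; open now [(1,4) g=3 f=8, (2,2) g=4 f=6, (2,5) g=3 f=8, (3,5) g=2 f=8, (4,5) g=1 f=8]

expanded=(2,3); open=[(1,4) g=3 f=8, (2,2) g=4 f=6, (2,5) g=3 f=8, (3,5) g=2 f=8, (4,5) g=1 f=8]; closed=[(2,3), (2,4), (3,4), (4,4)]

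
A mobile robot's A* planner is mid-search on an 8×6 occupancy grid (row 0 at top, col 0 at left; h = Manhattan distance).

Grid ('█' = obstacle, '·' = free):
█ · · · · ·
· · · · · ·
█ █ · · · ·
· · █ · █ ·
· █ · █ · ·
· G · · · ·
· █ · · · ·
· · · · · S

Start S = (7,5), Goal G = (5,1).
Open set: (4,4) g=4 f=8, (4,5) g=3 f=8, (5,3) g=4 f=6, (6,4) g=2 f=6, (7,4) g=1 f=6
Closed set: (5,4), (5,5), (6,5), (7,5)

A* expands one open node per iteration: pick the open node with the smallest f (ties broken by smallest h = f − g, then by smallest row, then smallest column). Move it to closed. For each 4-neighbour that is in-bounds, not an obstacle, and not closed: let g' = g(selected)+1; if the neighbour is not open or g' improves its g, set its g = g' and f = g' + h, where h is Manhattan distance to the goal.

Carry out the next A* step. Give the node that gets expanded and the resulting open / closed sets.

step 1: expand (5,3) (f=6, h=2) → closed; open now [(4,4) g=4 f=8, (4,5) g=3 f=8, (5,2) g=5 f=6, (6,3) g=5 f=8, (6,4) g=2 f=6, (7,4) g=1 f=6]

expanded=(5,3); open=[(4,4) g=4 f=8, (4,5) g=3 f=8, (5,2) g=5 f=6, (6,3) g=5 f=8, (6,4) g=2 f=6, (7,4) g=1 f=6]; closed=[(5,3), (5,4), (5,5), (6,5), (7,5)]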